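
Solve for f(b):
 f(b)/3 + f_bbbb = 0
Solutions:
 f(b) = (C1*sin(sqrt(2)*3^(3/4)*b/6) + C2*cos(sqrt(2)*3^(3/4)*b/6))*exp(-sqrt(2)*3^(3/4)*b/6) + (C3*sin(sqrt(2)*3^(3/4)*b/6) + C4*cos(sqrt(2)*3^(3/4)*b/6))*exp(sqrt(2)*3^(3/4)*b/6)


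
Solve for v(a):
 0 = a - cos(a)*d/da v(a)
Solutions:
 v(a) = C1 + Integral(a/cos(a), a)


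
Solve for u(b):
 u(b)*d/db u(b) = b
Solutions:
 u(b) = -sqrt(C1 + b^2)
 u(b) = sqrt(C1 + b^2)


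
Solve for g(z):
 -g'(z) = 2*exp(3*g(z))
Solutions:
 g(z) = log((-3^(2/3) - 3*3^(1/6)*I)*(1/(C1 + 2*z))^(1/3)/6)
 g(z) = log((-3^(2/3) + 3*3^(1/6)*I)*(1/(C1 + 2*z))^(1/3)/6)
 g(z) = log(1/(C1 + 6*z))/3


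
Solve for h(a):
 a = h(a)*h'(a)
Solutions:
 h(a) = -sqrt(C1 + a^2)
 h(a) = sqrt(C1 + a^2)


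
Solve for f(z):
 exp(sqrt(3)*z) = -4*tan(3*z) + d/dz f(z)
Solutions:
 f(z) = C1 + sqrt(3)*exp(sqrt(3)*z)/3 - 4*log(cos(3*z))/3


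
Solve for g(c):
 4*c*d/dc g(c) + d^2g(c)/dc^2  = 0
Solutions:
 g(c) = C1 + C2*erf(sqrt(2)*c)


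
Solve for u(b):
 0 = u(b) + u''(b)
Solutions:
 u(b) = C1*sin(b) + C2*cos(b)


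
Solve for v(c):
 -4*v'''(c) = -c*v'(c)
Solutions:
 v(c) = C1 + Integral(C2*airyai(2^(1/3)*c/2) + C3*airybi(2^(1/3)*c/2), c)


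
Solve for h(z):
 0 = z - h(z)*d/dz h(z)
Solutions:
 h(z) = -sqrt(C1 + z^2)
 h(z) = sqrt(C1 + z^2)


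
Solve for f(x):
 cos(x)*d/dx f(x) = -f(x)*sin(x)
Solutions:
 f(x) = C1*cos(x)


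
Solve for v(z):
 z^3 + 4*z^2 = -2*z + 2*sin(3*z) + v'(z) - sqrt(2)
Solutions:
 v(z) = C1 + z^4/4 + 4*z^3/3 + z^2 + sqrt(2)*z + 2*cos(3*z)/3


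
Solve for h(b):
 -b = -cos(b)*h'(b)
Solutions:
 h(b) = C1 + Integral(b/cos(b), b)


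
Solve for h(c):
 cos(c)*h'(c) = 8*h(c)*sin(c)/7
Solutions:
 h(c) = C1/cos(c)^(8/7)


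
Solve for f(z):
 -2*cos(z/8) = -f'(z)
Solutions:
 f(z) = C1 + 16*sin(z/8)


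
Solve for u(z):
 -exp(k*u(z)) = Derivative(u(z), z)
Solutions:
 u(z) = Piecewise((log(1/(C1*k + k*z))/k, Ne(k, 0)), (nan, True))
 u(z) = Piecewise((C1 - z, Eq(k, 0)), (nan, True))


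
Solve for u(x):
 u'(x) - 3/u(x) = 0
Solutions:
 u(x) = -sqrt(C1 + 6*x)
 u(x) = sqrt(C1 + 6*x)


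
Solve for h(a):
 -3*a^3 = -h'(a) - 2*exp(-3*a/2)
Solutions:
 h(a) = C1 + 3*a^4/4 + 4*exp(-3*a/2)/3


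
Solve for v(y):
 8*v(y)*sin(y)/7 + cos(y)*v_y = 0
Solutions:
 v(y) = C1*cos(y)^(8/7)


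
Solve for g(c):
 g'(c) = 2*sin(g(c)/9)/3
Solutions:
 -2*c/3 + 9*log(cos(g(c)/9) - 1)/2 - 9*log(cos(g(c)/9) + 1)/2 = C1


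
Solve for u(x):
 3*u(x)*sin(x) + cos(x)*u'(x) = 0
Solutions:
 u(x) = C1*cos(x)^3


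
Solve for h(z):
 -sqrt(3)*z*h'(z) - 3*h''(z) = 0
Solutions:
 h(z) = C1 + C2*erf(sqrt(2)*3^(3/4)*z/6)


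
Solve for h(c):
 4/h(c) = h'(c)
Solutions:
 h(c) = -sqrt(C1 + 8*c)
 h(c) = sqrt(C1 + 8*c)


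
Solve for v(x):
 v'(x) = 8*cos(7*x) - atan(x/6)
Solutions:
 v(x) = C1 - x*atan(x/6) + 3*log(x^2 + 36) + 8*sin(7*x)/7


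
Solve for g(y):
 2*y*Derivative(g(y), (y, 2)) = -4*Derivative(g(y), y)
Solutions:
 g(y) = C1 + C2/y


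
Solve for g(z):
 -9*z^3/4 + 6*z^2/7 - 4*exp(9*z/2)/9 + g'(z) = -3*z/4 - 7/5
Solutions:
 g(z) = C1 + 9*z^4/16 - 2*z^3/7 - 3*z^2/8 - 7*z/5 + 8*exp(9*z/2)/81


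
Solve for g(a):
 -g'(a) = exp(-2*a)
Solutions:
 g(a) = C1 + exp(-2*a)/2


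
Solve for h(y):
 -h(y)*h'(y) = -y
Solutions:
 h(y) = -sqrt(C1 + y^2)
 h(y) = sqrt(C1 + y^2)


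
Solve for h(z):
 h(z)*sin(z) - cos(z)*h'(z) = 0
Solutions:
 h(z) = C1/cos(z)


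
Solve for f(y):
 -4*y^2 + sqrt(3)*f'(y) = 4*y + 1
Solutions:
 f(y) = C1 + 4*sqrt(3)*y^3/9 + 2*sqrt(3)*y^2/3 + sqrt(3)*y/3


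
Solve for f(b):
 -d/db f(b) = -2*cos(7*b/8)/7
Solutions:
 f(b) = C1 + 16*sin(7*b/8)/49


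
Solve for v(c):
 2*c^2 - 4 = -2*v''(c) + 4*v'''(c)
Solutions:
 v(c) = C1 + C2*c + C3*exp(c/2) - c^4/12 - 2*c^3/3 - 3*c^2


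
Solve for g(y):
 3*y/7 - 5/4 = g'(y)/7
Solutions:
 g(y) = C1 + 3*y^2/2 - 35*y/4


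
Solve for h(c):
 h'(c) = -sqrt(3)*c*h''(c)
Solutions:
 h(c) = C1 + C2*c^(1 - sqrt(3)/3)


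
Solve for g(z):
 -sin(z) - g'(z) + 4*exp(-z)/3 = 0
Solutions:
 g(z) = C1 + cos(z) - 4*exp(-z)/3


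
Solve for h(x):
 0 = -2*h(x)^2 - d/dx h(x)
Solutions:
 h(x) = 1/(C1 + 2*x)


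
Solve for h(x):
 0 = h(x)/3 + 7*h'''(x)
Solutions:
 h(x) = C3*exp(-21^(2/3)*x/21) + (C1*sin(3^(1/6)*7^(2/3)*x/14) + C2*cos(3^(1/6)*7^(2/3)*x/14))*exp(21^(2/3)*x/42)


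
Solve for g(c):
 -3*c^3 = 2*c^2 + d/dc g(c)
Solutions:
 g(c) = C1 - 3*c^4/4 - 2*c^3/3


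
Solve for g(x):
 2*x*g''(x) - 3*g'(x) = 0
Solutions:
 g(x) = C1 + C2*x^(5/2)


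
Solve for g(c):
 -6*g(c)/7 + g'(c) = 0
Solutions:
 g(c) = C1*exp(6*c/7)


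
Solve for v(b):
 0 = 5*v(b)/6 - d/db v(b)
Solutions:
 v(b) = C1*exp(5*b/6)


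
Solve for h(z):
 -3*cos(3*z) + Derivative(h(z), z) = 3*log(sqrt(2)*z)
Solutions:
 h(z) = C1 + 3*z*log(z) - 3*z + 3*z*log(2)/2 + sin(3*z)


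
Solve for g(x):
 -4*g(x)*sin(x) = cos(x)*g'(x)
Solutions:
 g(x) = C1*cos(x)^4


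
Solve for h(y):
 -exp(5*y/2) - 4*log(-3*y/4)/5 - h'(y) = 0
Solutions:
 h(y) = C1 - 4*y*log(-y)/5 + 4*y*(-log(3) + 1 + 2*log(2))/5 - 2*exp(5*y/2)/5


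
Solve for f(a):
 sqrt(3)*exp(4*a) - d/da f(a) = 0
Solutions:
 f(a) = C1 + sqrt(3)*exp(4*a)/4


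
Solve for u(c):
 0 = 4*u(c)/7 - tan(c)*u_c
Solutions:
 u(c) = C1*sin(c)^(4/7)


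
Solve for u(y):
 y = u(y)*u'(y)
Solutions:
 u(y) = -sqrt(C1 + y^2)
 u(y) = sqrt(C1 + y^2)


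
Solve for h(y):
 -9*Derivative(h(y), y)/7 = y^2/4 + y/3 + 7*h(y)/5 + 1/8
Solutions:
 h(y) = C1*exp(-49*y/45) - 5*y^2/28 + 185*y/2058 - 23105/134456


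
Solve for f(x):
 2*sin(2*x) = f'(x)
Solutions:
 f(x) = C1 - cos(2*x)


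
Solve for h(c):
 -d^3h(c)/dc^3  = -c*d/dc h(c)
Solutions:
 h(c) = C1 + Integral(C2*airyai(c) + C3*airybi(c), c)


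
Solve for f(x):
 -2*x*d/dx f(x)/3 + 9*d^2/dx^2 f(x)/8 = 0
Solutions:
 f(x) = C1 + C2*erfi(2*sqrt(6)*x/9)


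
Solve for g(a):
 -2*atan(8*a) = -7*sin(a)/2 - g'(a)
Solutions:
 g(a) = C1 + 2*a*atan(8*a) - log(64*a^2 + 1)/8 + 7*cos(a)/2


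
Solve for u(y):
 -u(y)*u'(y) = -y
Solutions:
 u(y) = -sqrt(C1 + y^2)
 u(y) = sqrt(C1 + y^2)


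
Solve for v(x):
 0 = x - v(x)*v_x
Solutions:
 v(x) = -sqrt(C1 + x^2)
 v(x) = sqrt(C1 + x^2)


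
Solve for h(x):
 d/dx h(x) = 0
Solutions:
 h(x) = C1


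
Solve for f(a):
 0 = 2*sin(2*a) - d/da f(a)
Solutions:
 f(a) = C1 - cos(2*a)


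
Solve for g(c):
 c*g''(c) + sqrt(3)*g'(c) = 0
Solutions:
 g(c) = C1 + C2*c^(1 - sqrt(3))


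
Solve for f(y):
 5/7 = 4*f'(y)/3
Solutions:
 f(y) = C1 + 15*y/28


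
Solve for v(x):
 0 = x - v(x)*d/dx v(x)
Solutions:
 v(x) = -sqrt(C1 + x^2)
 v(x) = sqrt(C1 + x^2)


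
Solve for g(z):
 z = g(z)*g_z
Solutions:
 g(z) = -sqrt(C1 + z^2)
 g(z) = sqrt(C1 + z^2)


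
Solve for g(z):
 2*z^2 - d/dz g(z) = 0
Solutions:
 g(z) = C1 + 2*z^3/3


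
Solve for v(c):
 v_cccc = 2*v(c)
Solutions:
 v(c) = C1*exp(-2^(1/4)*c) + C2*exp(2^(1/4)*c) + C3*sin(2^(1/4)*c) + C4*cos(2^(1/4)*c)


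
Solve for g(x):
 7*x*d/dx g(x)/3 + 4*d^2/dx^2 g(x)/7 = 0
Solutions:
 g(x) = C1 + C2*erf(7*sqrt(6)*x/12)


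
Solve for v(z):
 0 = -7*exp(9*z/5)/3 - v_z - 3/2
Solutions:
 v(z) = C1 - 3*z/2 - 35*exp(9*z/5)/27


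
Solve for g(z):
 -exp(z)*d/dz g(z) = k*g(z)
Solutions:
 g(z) = C1*exp(k*exp(-z))


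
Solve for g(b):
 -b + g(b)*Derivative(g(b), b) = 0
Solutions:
 g(b) = -sqrt(C1 + b^2)
 g(b) = sqrt(C1 + b^2)


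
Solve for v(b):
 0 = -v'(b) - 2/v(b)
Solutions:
 v(b) = -sqrt(C1 - 4*b)
 v(b) = sqrt(C1 - 4*b)


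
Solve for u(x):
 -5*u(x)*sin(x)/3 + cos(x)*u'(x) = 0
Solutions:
 u(x) = C1/cos(x)^(5/3)


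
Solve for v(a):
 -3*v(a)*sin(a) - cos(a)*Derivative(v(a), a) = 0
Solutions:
 v(a) = C1*cos(a)^3


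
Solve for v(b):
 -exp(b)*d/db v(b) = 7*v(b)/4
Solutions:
 v(b) = C1*exp(7*exp(-b)/4)


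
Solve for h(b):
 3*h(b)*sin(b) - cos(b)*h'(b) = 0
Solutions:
 h(b) = C1/cos(b)^3


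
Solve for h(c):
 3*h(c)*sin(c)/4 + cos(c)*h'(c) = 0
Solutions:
 h(c) = C1*cos(c)^(3/4)


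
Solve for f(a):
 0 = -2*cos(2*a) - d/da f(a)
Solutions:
 f(a) = C1 - sin(2*a)


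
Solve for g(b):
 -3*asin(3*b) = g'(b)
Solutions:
 g(b) = C1 - 3*b*asin(3*b) - sqrt(1 - 9*b^2)


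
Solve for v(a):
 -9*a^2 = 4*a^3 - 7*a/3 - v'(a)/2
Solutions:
 v(a) = C1 + 2*a^4 + 6*a^3 - 7*a^2/3


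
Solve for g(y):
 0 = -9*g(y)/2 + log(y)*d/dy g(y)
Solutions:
 g(y) = C1*exp(9*li(y)/2)


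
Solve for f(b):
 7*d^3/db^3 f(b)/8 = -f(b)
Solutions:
 f(b) = C3*exp(-2*7^(2/3)*b/7) + (C1*sin(sqrt(3)*7^(2/3)*b/7) + C2*cos(sqrt(3)*7^(2/3)*b/7))*exp(7^(2/3)*b/7)


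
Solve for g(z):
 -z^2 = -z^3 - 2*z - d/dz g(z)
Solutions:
 g(z) = C1 - z^4/4 + z^3/3 - z^2


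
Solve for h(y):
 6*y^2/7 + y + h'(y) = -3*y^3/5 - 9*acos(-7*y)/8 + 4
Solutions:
 h(y) = C1 - 3*y^4/20 - 2*y^3/7 - y^2/2 - 9*y*acos(-7*y)/8 + 4*y - 9*sqrt(1 - 49*y^2)/56


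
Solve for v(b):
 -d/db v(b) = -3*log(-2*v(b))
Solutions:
 -Integral(1/(log(-_y) + log(2)), (_y, v(b)))/3 = C1 - b


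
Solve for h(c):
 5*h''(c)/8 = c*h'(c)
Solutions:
 h(c) = C1 + C2*erfi(2*sqrt(5)*c/5)


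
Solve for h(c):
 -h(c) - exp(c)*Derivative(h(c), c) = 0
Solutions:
 h(c) = C1*exp(exp(-c))


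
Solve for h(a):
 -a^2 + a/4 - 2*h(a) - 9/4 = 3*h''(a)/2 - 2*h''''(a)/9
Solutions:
 h(a) = C1*exp(-sqrt(6)*a*sqrt(9 + sqrt(145))/4) + C2*exp(sqrt(6)*a*sqrt(9 + sqrt(145))/4) + C3*sin(sqrt(6)*a*sqrt(-9 + sqrt(145))/4) + C4*cos(sqrt(6)*a*sqrt(-9 + sqrt(145))/4) - a^2/2 + a/8 - 3/8


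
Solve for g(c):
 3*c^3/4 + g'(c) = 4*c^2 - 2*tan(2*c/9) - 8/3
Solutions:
 g(c) = C1 - 3*c^4/16 + 4*c^3/3 - 8*c/3 + 9*log(cos(2*c/9))


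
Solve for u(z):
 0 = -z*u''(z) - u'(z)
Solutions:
 u(z) = C1 + C2*log(z)


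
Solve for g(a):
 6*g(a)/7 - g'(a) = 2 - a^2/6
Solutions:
 g(a) = C1*exp(6*a/7) - 7*a^2/36 - 49*a/108 + 1169/648


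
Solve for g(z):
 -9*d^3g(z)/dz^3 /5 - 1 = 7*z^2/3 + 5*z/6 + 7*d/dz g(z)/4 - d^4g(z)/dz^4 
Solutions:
 g(z) = C1 + C2*exp(z*(-(5*sqrt(45745) + 1091)^(1/3) - 36/(5*sqrt(45745) + 1091)^(1/3) + 12)/20)*sin(sqrt(3)*z*(-(5*sqrt(45745) + 1091)^(1/3) + 36/(5*sqrt(45745) + 1091)^(1/3))/20) + C3*exp(z*(-(5*sqrt(45745) + 1091)^(1/3) - 36/(5*sqrt(45745) + 1091)^(1/3) + 12)/20)*cos(sqrt(3)*z*(-(5*sqrt(45745) + 1091)^(1/3) + 36/(5*sqrt(45745) + 1091)^(1/3))/20) + C4*exp(z*(36/(5*sqrt(45745) + 1091)^(1/3) + 6 + (5*sqrt(45745) + 1091)^(1/3))/10) - 4*z^3/9 - 5*z^2/21 + 76*z/35


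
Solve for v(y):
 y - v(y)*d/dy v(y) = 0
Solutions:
 v(y) = -sqrt(C1 + y^2)
 v(y) = sqrt(C1 + y^2)


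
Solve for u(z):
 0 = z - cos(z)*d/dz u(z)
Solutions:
 u(z) = C1 + Integral(z/cos(z), z)


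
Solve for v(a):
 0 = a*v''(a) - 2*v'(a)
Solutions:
 v(a) = C1 + C2*a^3


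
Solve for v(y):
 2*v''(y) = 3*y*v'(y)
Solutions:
 v(y) = C1 + C2*erfi(sqrt(3)*y/2)


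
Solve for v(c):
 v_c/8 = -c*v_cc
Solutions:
 v(c) = C1 + C2*c^(7/8)


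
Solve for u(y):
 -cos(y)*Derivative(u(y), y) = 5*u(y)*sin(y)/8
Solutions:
 u(y) = C1*cos(y)^(5/8)


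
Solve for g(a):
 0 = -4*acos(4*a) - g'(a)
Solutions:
 g(a) = C1 - 4*a*acos(4*a) + sqrt(1 - 16*a^2)


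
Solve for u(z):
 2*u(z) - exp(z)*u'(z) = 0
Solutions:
 u(z) = C1*exp(-2*exp(-z))


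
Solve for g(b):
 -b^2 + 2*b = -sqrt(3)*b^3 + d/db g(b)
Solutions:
 g(b) = C1 + sqrt(3)*b^4/4 - b^3/3 + b^2


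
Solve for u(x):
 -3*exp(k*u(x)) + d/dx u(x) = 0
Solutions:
 u(x) = Piecewise((log(-1/(C1*k + 3*k*x))/k, Ne(k, 0)), (nan, True))
 u(x) = Piecewise((C1 + 3*x, Eq(k, 0)), (nan, True))


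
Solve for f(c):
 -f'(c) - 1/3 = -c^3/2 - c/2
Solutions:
 f(c) = C1 + c^4/8 + c^2/4 - c/3


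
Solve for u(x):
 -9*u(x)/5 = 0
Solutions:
 u(x) = 0


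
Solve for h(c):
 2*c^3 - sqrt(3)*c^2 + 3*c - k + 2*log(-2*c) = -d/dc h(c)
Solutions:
 h(c) = C1 - c^4/2 + sqrt(3)*c^3/3 - 3*c^2/2 + c*(k - 2*log(2) + 2) - 2*c*log(-c)


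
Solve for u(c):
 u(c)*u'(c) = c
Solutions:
 u(c) = -sqrt(C1 + c^2)
 u(c) = sqrt(C1 + c^2)


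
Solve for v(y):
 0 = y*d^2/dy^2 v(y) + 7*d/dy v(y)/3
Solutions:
 v(y) = C1 + C2/y^(4/3)


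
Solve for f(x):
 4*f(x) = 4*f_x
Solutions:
 f(x) = C1*exp(x)


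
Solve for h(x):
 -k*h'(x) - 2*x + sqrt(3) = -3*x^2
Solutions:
 h(x) = C1 + x^3/k - x^2/k + sqrt(3)*x/k


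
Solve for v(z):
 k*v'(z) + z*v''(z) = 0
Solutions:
 v(z) = C1 + z^(1 - re(k))*(C2*sin(log(z)*Abs(im(k))) + C3*cos(log(z)*im(k)))


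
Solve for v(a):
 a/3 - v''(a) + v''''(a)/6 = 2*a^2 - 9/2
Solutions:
 v(a) = C1 + C2*a + C3*exp(-sqrt(6)*a) + C4*exp(sqrt(6)*a) - a^4/6 + a^3/18 + 23*a^2/12


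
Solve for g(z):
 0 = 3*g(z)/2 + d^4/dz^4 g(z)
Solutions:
 g(z) = (C1*sin(6^(1/4)*z/2) + C2*cos(6^(1/4)*z/2))*exp(-6^(1/4)*z/2) + (C3*sin(6^(1/4)*z/2) + C4*cos(6^(1/4)*z/2))*exp(6^(1/4)*z/2)


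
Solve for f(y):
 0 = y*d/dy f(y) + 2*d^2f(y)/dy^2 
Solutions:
 f(y) = C1 + C2*erf(y/2)


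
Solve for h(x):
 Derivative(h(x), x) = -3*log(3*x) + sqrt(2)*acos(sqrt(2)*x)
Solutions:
 h(x) = C1 - 3*x*log(x) - 3*x*log(3) + 3*x + sqrt(2)*(x*acos(sqrt(2)*x) - sqrt(2)*sqrt(1 - 2*x^2)/2)


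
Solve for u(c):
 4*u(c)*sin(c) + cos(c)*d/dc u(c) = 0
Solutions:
 u(c) = C1*cos(c)^4


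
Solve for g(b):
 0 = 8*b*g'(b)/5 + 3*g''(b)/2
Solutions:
 g(b) = C1 + C2*erf(2*sqrt(30)*b/15)


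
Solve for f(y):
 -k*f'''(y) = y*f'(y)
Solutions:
 f(y) = C1 + Integral(C2*airyai(y*(-1/k)^(1/3)) + C3*airybi(y*(-1/k)^(1/3)), y)


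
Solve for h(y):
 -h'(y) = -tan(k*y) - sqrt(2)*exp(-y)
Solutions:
 h(y) = C1 - Piecewise((sqrt(2)*exp(-y) - log(tan(k*y)^2 + 1)/(2*k), Ne(k, 0)), (sqrt(2)*exp(-y), True))


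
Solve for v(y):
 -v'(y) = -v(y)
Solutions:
 v(y) = C1*exp(y)


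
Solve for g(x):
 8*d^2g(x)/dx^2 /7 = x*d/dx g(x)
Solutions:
 g(x) = C1 + C2*erfi(sqrt(7)*x/4)


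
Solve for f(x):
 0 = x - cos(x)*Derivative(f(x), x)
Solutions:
 f(x) = C1 + Integral(x/cos(x), x)


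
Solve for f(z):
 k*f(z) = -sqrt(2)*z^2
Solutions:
 f(z) = -sqrt(2)*z^2/k


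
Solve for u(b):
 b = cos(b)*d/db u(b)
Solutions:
 u(b) = C1 + Integral(b/cos(b), b)


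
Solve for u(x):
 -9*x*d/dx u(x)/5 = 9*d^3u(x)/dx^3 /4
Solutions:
 u(x) = C1 + Integral(C2*airyai(-10^(2/3)*x/5) + C3*airybi(-10^(2/3)*x/5), x)


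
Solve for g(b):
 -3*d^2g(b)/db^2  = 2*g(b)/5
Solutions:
 g(b) = C1*sin(sqrt(30)*b/15) + C2*cos(sqrt(30)*b/15)


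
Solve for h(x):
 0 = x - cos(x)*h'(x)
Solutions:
 h(x) = C1 + Integral(x/cos(x), x)


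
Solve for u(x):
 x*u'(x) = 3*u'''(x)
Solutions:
 u(x) = C1 + Integral(C2*airyai(3^(2/3)*x/3) + C3*airybi(3^(2/3)*x/3), x)


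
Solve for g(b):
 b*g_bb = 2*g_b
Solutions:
 g(b) = C1 + C2*b^3


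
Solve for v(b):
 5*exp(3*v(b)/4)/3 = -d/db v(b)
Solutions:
 v(b) = 4*log(1/(C1 + 5*b))/3 + 8*log(2)/3
 v(b) = 4*log(2^(2/3)*(-1 - sqrt(3)*I)*(1/(C1 + 5*b))^(1/3)/2)
 v(b) = 4*log(2^(2/3)*(-1 + sqrt(3)*I)*(1/(C1 + 5*b))^(1/3)/2)


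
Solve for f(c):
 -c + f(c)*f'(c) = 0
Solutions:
 f(c) = -sqrt(C1 + c^2)
 f(c) = sqrt(C1 + c^2)


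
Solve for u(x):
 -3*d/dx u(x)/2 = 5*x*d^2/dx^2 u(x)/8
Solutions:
 u(x) = C1 + C2/x^(7/5)


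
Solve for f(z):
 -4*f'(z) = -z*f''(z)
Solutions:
 f(z) = C1 + C2*z^5


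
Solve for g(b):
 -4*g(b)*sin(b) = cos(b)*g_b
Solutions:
 g(b) = C1*cos(b)^4


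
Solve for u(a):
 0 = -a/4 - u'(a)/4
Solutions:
 u(a) = C1 - a^2/2


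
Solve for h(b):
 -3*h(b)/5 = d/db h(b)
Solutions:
 h(b) = C1*exp(-3*b/5)


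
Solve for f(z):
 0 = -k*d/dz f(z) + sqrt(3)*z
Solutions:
 f(z) = C1 + sqrt(3)*z^2/(2*k)


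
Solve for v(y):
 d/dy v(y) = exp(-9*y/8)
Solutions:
 v(y) = C1 - 8*exp(-9*y/8)/9


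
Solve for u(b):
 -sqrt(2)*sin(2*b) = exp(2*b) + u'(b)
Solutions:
 u(b) = C1 - exp(2*b)/2 + sqrt(2)*cos(2*b)/2


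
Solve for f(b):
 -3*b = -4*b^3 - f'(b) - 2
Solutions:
 f(b) = C1 - b^4 + 3*b^2/2 - 2*b


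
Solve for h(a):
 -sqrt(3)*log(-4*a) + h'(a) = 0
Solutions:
 h(a) = C1 + sqrt(3)*a*log(-a) + sqrt(3)*a*(-1 + 2*log(2))


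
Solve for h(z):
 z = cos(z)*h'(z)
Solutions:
 h(z) = C1 + Integral(z/cos(z), z)


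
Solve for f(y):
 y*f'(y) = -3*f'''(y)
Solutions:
 f(y) = C1 + Integral(C2*airyai(-3^(2/3)*y/3) + C3*airybi(-3^(2/3)*y/3), y)


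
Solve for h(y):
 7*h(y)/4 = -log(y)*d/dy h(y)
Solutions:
 h(y) = C1*exp(-7*li(y)/4)


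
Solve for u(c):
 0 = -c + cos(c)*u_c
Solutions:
 u(c) = C1 + Integral(c/cos(c), c)


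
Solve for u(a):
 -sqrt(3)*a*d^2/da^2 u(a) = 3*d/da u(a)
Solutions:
 u(a) = C1 + C2*a^(1 - sqrt(3))


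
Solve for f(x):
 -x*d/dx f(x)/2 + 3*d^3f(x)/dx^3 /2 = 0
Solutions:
 f(x) = C1 + Integral(C2*airyai(3^(2/3)*x/3) + C3*airybi(3^(2/3)*x/3), x)


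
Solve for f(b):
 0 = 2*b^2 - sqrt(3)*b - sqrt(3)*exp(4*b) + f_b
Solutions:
 f(b) = C1 - 2*b^3/3 + sqrt(3)*b^2/2 + sqrt(3)*exp(4*b)/4


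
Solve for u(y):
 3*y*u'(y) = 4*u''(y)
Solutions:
 u(y) = C1 + C2*erfi(sqrt(6)*y/4)


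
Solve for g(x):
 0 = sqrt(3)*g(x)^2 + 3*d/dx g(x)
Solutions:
 g(x) = 3/(C1 + sqrt(3)*x)


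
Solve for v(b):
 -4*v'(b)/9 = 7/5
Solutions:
 v(b) = C1 - 63*b/20


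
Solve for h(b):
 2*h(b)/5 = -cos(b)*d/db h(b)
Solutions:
 h(b) = C1*(sin(b) - 1)^(1/5)/(sin(b) + 1)^(1/5)


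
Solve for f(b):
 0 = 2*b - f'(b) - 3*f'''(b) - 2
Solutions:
 f(b) = C1 + C2*sin(sqrt(3)*b/3) + C3*cos(sqrt(3)*b/3) + b^2 - 2*b


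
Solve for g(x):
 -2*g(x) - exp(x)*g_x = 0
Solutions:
 g(x) = C1*exp(2*exp(-x))


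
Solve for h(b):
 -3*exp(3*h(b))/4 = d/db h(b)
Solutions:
 h(b) = log(1/(C1 + 9*b))/3 + 2*log(2)/3
 h(b) = log((-6^(2/3) - 3*2^(2/3)*3^(1/6)*I)*(1/(C1 + 3*b))^(1/3)/6)
 h(b) = log((-6^(2/3) + 3*2^(2/3)*3^(1/6)*I)*(1/(C1 + 3*b))^(1/3)/6)


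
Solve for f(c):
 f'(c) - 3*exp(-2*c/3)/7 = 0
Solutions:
 f(c) = C1 - 9*exp(-2*c/3)/14


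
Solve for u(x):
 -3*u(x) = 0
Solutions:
 u(x) = 0


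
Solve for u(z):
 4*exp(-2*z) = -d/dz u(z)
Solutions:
 u(z) = C1 + 2*exp(-2*z)


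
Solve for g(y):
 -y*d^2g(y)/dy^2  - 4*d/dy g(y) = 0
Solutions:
 g(y) = C1 + C2/y^3


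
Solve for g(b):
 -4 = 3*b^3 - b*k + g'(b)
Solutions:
 g(b) = C1 - 3*b^4/4 + b^2*k/2 - 4*b


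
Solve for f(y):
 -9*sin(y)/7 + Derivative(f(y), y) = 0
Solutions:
 f(y) = C1 - 9*cos(y)/7


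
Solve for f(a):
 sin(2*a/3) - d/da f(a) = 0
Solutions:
 f(a) = C1 - 3*cos(2*a/3)/2


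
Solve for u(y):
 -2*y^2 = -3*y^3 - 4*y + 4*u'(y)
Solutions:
 u(y) = C1 + 3*y^4/16 - y^3/6 + y^2/2


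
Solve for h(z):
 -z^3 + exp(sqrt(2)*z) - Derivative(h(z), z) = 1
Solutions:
 h(z) = C1 - z^4/4 - z + sqrt(2)*exp(sqrt(2)*z)/2


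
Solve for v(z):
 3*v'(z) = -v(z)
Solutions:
 v(z) = C1*exp(-z/3)


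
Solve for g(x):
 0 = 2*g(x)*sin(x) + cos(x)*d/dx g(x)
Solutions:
 g(x) = C1*cos(x)^2


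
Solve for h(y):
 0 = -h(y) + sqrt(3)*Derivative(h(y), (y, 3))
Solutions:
 h(y) = C3*exp(3^(5/6)*y/3) + (C1*sin(3^(1/3)*y/2) + C2*cos(3^(1/3)*y/2))*exp(-3^(5/6)*y/6)


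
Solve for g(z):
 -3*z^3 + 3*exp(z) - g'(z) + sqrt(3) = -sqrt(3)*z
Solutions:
 g(z) = C1 - 3*z^4/4 + sqrt(3)*z^2/2 + sqrt(3)*z + 3*exp(z)


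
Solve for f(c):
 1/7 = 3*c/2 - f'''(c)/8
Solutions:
 f(c) = C1 + C2*c + C3*c^2 + c^4/2 - 4*c^3/21


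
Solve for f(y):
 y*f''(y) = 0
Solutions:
 f(y) = C1 + C2*y


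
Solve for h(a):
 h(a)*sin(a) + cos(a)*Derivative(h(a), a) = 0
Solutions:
 h(a) = C1*cos(a)


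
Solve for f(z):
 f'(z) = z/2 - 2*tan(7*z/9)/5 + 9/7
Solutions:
 f(z) = C1 + z^2/4 + 9*z/7 + 18*log(cos(7*z/9))/35


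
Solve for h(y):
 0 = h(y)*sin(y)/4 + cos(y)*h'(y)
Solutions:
 h(y) = C1*cos(y)^(1/4)


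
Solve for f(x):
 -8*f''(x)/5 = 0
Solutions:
 f(x) = C1 + C2*x


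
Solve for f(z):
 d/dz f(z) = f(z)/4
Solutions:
 f(z) = C1*exp(z/4)


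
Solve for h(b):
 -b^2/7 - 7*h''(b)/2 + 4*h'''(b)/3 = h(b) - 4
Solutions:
 h(b) = C1*exp(b*(-(8*sqrt(2634) + 535)^(1/3) - 49/(8*sqrt(2634) + 535)^(1/3) + 14)/16)*sin(sqrt(3)*b*(-(8*sqrt(2634) + 535)^(1/3) + 49/(8*sqrt(2634) + 535)^(1/3))/16) + C2*exp(b*(-(8*sqrt(2634) + 535)^(1/3) - 49/(8*sqrt(2634) + 535)^(1/3) + 14)/16)*cos(sqrt(3)*b*(-(8*sqrt(2634) + 535)^(1/3) + 49/(8*sqrt(2634) + 535)^(1/3))/16) + C3*exp(b*(49/(8*sqrt(2634) + 535)^(1/3) + 7 + (8*sqrt(2634) + 535)^(1/3))/8) - b^2/7 + 5


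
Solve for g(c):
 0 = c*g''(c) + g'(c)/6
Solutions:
 g(c) = C1 + C2*c^(5/6)


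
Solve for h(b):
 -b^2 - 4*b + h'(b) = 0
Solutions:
 h(b) = C1 + b^3/3 + 2*b^2


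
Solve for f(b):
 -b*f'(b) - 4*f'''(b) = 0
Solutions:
 f(b) = C1 + Integral(C2*airyai(-2^(1/3)*b/2) + C3*airybi(-2^(1/3)*b/2), b)


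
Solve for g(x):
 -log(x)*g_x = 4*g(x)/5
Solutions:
 g(x) = C1*exp(-4*li(x)/5)


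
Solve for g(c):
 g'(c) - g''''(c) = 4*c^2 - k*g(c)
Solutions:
 g(c) = C1*exp(c*Piecewise((-sqrt(-(-1)^(1/3))/2 - sqrt(-2/sqrt(-(-1)^(1/3)) + (-1)^(1/3))/2, Eq(k, 0)), (-sqrt(-2*k/(3*(sqrt(k^3/27 + 1/256) + 1/16)^(1/3)) + 2*(sqrt(k^3/27 + 1/256) + 1/16)^(1/3))/2 - sqrt(2*k/(3*(sqrt(k^3/27 + 1/256) + 1/16)^(1/3)) - 2*(sqrt(k^3/27 + 1/256) + 1/16)^(1/3) - 2/sqrt(-2*k/(3*(sqrt(k^3/27 + 1/256) + 1/16)^(1/3)) + 2*(sqrt(k^3/27 + 1/256) + 1/16)^(1/3)))/2, True))) + C2*exp(c*Piecewise((sqrt(-(-1)^(1/3))/2 + sqrt((-1)^(1/3) + 2/sqrt(-(-1)^(1/3)))/2, Eq(k, 0)), (sqrt(-2*k/(3*(sqrt(k^3/27 + 1/256) + 1/16)^(1/3)) + 2*(sqrt(k^3/27 + 1/256) + 1/16)^(1/3))/2 + sqrt(2*k/(3*(sqrt(k^3/27 + 1/256) + 1/16)^(1/3)) - 2*(sqrt(k^3/27 + 1/256) + 1/16)^(1/3) + 2/sqrt(-2*k/(3*(sqrt(k^3/27 + 1/256) + 1/16)^(1/3)) + 2*(sqrt(k^3/27 + 1/256) + 1/16)^(1/3)))/2, True))) + C3*exp(c*Piecewise((-sqrt((-1)^(1/3) + 2/sqrt(-(-1)^(1/3)))/2 + sqrt(-(-1)^(1/3))/2, Eq(k, 0)), (sqrt(-2*k/(3*(sqrt(k^3/27 + 1/256) + 1/16)^(1/3)) + 2*(sqrt(k^3/27 + 1/256) + 1/16)^(1/3))/2 - sqrt(2*k/(3*(sqrt(k^3/27 + 1/256) + 1/16)^(1/3)) - 2*(sqrt(k^3/27 + 1/256) + 1/16)^(1/3) + 2/sqrt(-2*k/(3*(sqrt(k^3/27 + 1/256) + 1/16)^(1/3)) + 2*(sqrt(k^3/27 + 1/256) + 1/16)^(1/3)))/2, True))) + C4*exp(c*Piecewise((sqrt(-2/sqrt(-(-1)^(1/3)) + (-1)^(1/3))/2 - sqrt(-(-1)^(1/3))/2, Eq(k, 0)), (-sqrt(-2*k/(3*(sqrt(k^3/27 + 1/256) + 1/16)^(1/3)) + 2*(sqrt(k^3/27 + 1/256) + 1/16)^(1/3))/2 + sqrt(2*k/(3*(sqrt(k^3/27 + 1/256) + 1/16)^(1/3)) - 2*(sqrt(k^3/27 + 1/256) + 1/16)^(1/3) - 2/sqrt(-2*k/(3*(sqrt(k^3/27 + 1/256) + 1/16)^(1/3)) + 2*(sqrt(k^3/27 + 1/256) + 1/16)^(1/3)))/2, True))) + 4*c^2/k - 8*c/k^2 + 8/k^3


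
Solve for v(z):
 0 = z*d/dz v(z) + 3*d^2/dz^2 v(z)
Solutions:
 v(z) = C1 + C2*erf(sqrt(6)*z/6)


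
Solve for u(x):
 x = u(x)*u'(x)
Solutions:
 u(x) = -sqrt(C1 + x^2)
 u(x) = sqrt(C1 + x^2)


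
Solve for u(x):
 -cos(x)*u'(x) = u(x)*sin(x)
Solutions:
 u(x) = C1*cos(x)


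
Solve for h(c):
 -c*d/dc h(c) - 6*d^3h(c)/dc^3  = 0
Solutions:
 h(c) = C1 + Integral(C2*airyai(-6^(2/3)*c/6) + C3*airybi(-6^(2/3)*c/6), c)


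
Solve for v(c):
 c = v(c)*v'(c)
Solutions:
 v(c) = -sqrt(C1 + c^2)
 v(c) = sqrt(C1 + c^2)


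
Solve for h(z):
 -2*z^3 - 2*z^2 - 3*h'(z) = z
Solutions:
 h(z) = C1 - z^4/6 - 2*z^3/9 - z^2/6


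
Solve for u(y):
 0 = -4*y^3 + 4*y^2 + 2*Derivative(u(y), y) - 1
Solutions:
 u(y) = C1 + y^4/2 - 2*y^3/3 + y/2


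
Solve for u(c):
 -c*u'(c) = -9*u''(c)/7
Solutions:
 u(c) = C1 + C2*erfi(sqrt(14)*c/6)


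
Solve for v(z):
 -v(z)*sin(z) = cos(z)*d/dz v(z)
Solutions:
 v(z) = C1*cos(z)


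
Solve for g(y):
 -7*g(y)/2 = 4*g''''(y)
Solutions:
 g(y) = (C1*sin(2^(3/4)*7^(1/4)*y/4) + C2*cos(2^(3/4)*7^(1/4)*y/4))*exp(-2^(3/4)*7^(1/4)*y/4) + (C3*sin(2^(3/4)*7^(1/4)*y/4) + C4*cos(2^(3/4)*7^(1/4)*y/4))*exp(2^(3/4)*7^(1/4)*y/4)


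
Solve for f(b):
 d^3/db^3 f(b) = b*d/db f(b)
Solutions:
 f(b) = C1 + Integral(C2*airyai(b) + C3*airybi(b), b)


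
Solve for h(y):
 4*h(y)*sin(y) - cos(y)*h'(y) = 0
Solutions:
 h(y) = C1/cos(y)^4


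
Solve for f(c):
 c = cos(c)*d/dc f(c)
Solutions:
 f(c) = C1 + Integral(c/cos(c), c)


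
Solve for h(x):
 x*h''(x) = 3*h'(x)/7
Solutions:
 h(x) = C1 + C2*x^(10/7)


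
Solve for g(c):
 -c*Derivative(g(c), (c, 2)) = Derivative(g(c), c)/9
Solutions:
 g(c) = C1 + C2*c^(8/9)


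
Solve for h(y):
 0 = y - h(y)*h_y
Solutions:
 h(y) = -sqrt(C1 + y^2)
 h(y) = sqrt(C1 + y^2)


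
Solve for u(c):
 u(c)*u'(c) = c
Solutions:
 u(c) = -sqrt(C1 + c^2)
 u(c) = sqrt(C1 + c^2)


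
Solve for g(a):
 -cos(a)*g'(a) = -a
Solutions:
 g(a) = C1 + Integral(a/cos(a), a)


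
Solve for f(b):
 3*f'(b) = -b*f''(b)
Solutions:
 f(b) = C1 + C2/b^2


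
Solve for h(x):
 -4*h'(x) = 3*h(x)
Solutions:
 h(x) = C1*exp(-3*x/4)


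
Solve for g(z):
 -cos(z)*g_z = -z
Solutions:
 g(z) = C1 + Integral(z/cos(z), z)


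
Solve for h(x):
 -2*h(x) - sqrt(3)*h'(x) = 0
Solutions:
 h(x) = C1*exp(-2*sqrt(3)*x/3)


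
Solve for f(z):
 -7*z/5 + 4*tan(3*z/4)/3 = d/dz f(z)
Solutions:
 f(z) = C1 - 7*z^2/10 - 16*log(cos(3*z/4))/9


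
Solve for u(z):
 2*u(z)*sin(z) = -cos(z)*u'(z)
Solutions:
 u(z) = C1*cos(z)^2


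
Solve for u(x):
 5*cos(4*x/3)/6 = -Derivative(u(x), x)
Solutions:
 u(x) = C1 - 5*sin(4*x/3)/8


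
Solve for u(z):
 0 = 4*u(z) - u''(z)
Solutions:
 u(z) = C1*exp(-2*z) + C2*exp(2*z)


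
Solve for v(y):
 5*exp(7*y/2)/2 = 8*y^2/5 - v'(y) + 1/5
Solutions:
 v(y) = C1 + 8*y^3/15 + y/5 - 5*exp(7*y/2)/7


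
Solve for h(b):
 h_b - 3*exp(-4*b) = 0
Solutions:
 h(b) = C1 - 3*exp(-4*b)/4


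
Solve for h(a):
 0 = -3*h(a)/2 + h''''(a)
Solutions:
 h(a) = C1*exp(-2^(3/4)*3^(1/4)*a/2) + C2*exp(2^(3/4)*3^(1/4)*a/2) + C3*sin(2^(3/4)*3^(1/4)*a/2) + C4*cos(2^(3/4)*3^(1/4)*a/2)


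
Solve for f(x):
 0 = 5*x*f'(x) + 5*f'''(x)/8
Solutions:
 f(x) = C1 + Integral(C2*airyai(-2*x) + C3*airybi(-2*x), x)


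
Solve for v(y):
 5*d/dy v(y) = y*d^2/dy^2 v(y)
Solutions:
 v(y) = C1 + C2*y^6


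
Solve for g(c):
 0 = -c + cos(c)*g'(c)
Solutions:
 g(c) = C1 + Integral(c/cos(c), c)


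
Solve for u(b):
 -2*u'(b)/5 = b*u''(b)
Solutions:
 u(b) = C1 + C2*b^(3/5)


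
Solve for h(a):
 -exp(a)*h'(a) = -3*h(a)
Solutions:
 h(a) = C1*exp(-3*exp(-a))


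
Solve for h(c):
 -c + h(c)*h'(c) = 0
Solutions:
 h(c) = -sqrt(C1 + c^2)
 h(c) = sqrt(C1 + c^2)


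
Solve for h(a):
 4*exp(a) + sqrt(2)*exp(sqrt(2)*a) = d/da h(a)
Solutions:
 h(a) = C1 + 4*exp(a) + exp(sqrt(2)*a)


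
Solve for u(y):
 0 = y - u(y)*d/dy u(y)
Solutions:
 u(y) = -sqrt(C1 + y^2)
 u(y) = sqrt(C1 + y^2)


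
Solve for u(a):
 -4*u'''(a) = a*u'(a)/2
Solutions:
 u(a) = C1 + Integral(C2*airyai(-a/2) + C3*airybi(-a/2), a)


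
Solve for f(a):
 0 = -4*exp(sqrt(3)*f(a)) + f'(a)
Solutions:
 f(a) = sqrt(3)*(2*log(-1/(C1 + 4*a)) - log(3))/6


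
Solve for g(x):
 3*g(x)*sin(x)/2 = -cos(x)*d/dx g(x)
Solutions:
 g(x) = C1*cos(x)^(3/2)


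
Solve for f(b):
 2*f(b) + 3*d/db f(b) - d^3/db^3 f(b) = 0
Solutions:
 f(b) = C3*exp(2*b) + (C1 + C2*b)*exp(-b)


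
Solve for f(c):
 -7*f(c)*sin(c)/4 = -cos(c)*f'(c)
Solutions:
 f(c) = C1/cos(c)^(7/4)


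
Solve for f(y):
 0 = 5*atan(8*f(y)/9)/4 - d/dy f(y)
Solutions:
 Integral(1/atan(8*_y/9), (_y, f(y))) = C1 + 5*y/4


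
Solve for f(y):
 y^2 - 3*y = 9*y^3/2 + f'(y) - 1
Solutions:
 f(y) = C1 - 9*y^4/8 + y^3/3 - 3*y^2/2 + y


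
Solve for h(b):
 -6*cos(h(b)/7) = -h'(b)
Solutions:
 -6*b - 7*log(sin(h(b)/7) - 1)/2 + 7*log(sin(h(b)/7) + 1)/2 = C1


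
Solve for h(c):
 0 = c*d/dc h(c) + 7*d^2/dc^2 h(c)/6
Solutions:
 h(c) = C1 + C2*erf(sqrt(21)*c/7)


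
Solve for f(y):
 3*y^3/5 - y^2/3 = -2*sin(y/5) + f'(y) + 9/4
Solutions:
 f(y) = C1 + 3*y^4/20 - y^3/9 - 9*y/4 - 10*cos(y/5)


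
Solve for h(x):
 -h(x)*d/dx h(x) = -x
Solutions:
 h(x) = -sqrt(C1 + x^2)
 h(x) = sqrt(C1 + x^2)


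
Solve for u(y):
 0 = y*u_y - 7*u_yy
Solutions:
 u(y) = C1 + C2*erfi(sqrt(14)*y/14)


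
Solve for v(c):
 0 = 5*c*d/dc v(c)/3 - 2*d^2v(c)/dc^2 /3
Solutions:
 v(c) = C1 + C2*erfi(sqrt(5)*c/2)


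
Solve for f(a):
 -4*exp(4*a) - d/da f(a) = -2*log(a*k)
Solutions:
 f(a) = C1 + 2*a*log(a*k) - 2*a - exp(4*a)


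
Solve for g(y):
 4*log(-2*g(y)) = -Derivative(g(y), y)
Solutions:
 Integral(1/(log(-_y) + log(2)), (_y, g(y)))/4 = C1 - y


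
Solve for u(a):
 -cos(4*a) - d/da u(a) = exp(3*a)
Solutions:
 u(a) = C1 - exp(3*a)/3 - sin(4*a)/4


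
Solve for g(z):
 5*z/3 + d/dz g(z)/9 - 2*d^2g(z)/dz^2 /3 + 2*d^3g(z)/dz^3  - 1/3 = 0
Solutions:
 g(z) = C1 - 15*z^2/2 - 87*z + (C2*sin(z/6) + C3*cos(z/6))*exp(z/6)


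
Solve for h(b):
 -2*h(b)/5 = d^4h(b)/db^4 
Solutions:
 h(b) = (C1*sin(10^(3/4)*b/10) + C2*cos(10^(3/4)*b/10))*exp(-10^(3/4)*b/10) + (C3*sin(10^(3/4)*b/10) + C4*cos(10^(3/4)*b/10))*exp(10^(3/4)*b/10)


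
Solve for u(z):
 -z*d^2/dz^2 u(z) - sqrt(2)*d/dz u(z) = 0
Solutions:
 u(z) = C1 + C2*z^(1 - sqrt(2))


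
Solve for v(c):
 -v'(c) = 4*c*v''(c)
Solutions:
 v(c) = C1 + C2*c^(3/4)


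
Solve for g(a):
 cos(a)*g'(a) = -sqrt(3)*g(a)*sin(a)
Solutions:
 g(a) = C1*cos(a)^(sqrt(3))


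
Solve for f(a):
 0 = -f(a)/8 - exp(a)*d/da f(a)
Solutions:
 f(a) = C1*exp(exp(-a)/8)


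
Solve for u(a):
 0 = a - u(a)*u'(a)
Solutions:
 u(a) = -sqrt(C1 + a^2)
 u(a) = sqrt(C1 + a^2)


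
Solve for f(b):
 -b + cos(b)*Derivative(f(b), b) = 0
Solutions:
 f(b) = C1 + Integral(b/cos(b), b)


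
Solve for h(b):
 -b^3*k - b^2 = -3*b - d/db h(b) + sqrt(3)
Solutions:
 h(b) = C1 + b^4*k/4 + b^3/3 - 3*b^2/2 + sqrt(3)*b


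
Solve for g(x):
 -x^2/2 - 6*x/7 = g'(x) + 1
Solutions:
 g(x) = C1 - x^3/6 - 3*x^2/7 - x


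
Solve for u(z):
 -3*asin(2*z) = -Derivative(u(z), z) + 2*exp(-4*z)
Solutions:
 u(z) = C1 + 3*z*asin(2*z) + 3*sqrt(1 - 4*z^2)/2 - exp(-4*z)/2


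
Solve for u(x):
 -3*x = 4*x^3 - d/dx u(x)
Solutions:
 u(x) = C1 + x^4 + 3*x^2/2


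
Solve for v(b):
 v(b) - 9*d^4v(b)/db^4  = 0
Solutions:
 v(b) = C1*exp(-sqrt(3)*b/3) + C2*exp(sqrt(3)*b/3) + C3*sin(sqrt(3)*b/3) + C4*cos(sqrt(3)*b/3)


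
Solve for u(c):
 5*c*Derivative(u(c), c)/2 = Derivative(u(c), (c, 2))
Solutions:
 u(c) = C1 + C2*erfi(sqrt(5)*c/2)


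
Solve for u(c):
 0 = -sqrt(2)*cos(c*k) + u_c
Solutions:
 u(c) = C1 + sqrt(2)*sin(c*k)/k


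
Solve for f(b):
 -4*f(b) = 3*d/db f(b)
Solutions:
 f(b) = C1*exp(-4*b/3)


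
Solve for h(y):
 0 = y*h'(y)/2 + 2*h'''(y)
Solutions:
 h(y) = C1 + Integral(C2*airyai(-2^(1/3)*y/2) + C3*airybi(-2^(1/3)*y/2), y)


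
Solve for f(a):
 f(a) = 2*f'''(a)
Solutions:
 f(a) = C3*exp(2^(2/3)*a/2) + (C1*sin(2^(2/3)*sqrt(3)*a/4) + C2*cos(2^(2/3)*sqrt(3)*a/4))*exp(-2^(2/3)*a/4)


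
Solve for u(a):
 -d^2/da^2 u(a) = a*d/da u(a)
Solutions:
 u(a) = C1 + C2*erf(sqrt(2)*a/2)


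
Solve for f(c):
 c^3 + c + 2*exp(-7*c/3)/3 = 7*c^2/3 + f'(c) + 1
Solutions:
 f(c) = C1 + c^4/4 - 7*c^3/9 + c^2/2 - c - 2*exp(-7*c/3)/7


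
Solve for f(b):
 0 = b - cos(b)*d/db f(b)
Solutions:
 f(b) = C1 + Integral(b/cos(b), b)


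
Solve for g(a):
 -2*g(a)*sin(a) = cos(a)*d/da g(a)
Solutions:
 g(a) = C1*cos(a)^2


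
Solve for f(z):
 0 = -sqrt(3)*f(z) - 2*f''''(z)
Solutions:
 f(z) = (C1*sin(2^(1/4)*3^(1/8)*z/2) + C2*cos(2^(1/4)*3^(1/8)*z/2))*exp(-2^(1/4)*3^(1/8)*z/2) + (C3*sin(2^(1/4)*3^(1/8)*z/2) + C4*cos(2^(1/4)*3^(1/8)*z/2))*exp(2^(1/4)*3^(1/8)*z/2)


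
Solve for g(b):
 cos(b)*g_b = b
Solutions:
 g(b) = C1 + Integral(b/cos(b), b)


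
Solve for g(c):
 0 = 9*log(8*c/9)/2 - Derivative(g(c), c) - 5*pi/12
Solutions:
 g(c) = C1 + 9*c*log(c)/2 - 9*c*log(3) - 9*c/2 - 5*pi*c/12 + 27*c*log(2)/2


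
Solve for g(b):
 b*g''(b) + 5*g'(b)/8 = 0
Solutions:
 g(b) = C1 + C2*b^(3/8)


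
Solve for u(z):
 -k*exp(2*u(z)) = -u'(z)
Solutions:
 u(z) = log(-sqrt(-1/(C1 + k*z))) - log(2)/2
 u(z) = log(-1/(C1 + k*z))/2 - log(2)/2


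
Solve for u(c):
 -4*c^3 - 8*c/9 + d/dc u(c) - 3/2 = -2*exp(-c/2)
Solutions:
 u(c) = C1 + c^4 + 4*c^2/9 + 3*c/2 + 4*exp(-c/2)


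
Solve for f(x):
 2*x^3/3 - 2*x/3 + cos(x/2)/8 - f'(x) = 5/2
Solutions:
 f(x) = C1 + x^4/6 - x^2/3 - 5*x/2 + sin(x/2)/4


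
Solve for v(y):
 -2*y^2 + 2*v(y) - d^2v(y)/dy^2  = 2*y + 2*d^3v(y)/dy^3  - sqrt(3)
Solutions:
 v(y) = C1*exp(-y*((6*sqrt(318) + 107)^(-1/3) + 2 + (6*sqrt(318) + 107)^(1/3))/12)*sin(sqrt(3)*y*(-(6*sqrt(318) + 107)^(1/3) + (6*sqrt(318) + 107)^(-1/3))/12) + C2*exp(-y*((6*sqrt(318) + 107)^(-1/3) + 2 + (6*sqrt(318) + 107)^(1/3))/12)*cos(sqrt(3)*y*(-(6*sqrt(318) + 107)^(1/3) + (6*sqrt(318) + 107)^(-1/3))/12) + C3*exp(y*(-1 + (6*sqrt(318) + 107)^(-1/3) + (6*sqrt(318) + 107)^(1/3))/6) + y^2 + y - sqrt(3)/2 + 1


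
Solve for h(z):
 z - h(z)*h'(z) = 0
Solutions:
 h(z) = -sqrt(C1 + z^2)
 h(z) = sqrt(C1 + z^2)


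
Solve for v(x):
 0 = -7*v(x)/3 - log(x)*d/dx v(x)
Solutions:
 v(x) = C1*exp(-7*li(x)/3)


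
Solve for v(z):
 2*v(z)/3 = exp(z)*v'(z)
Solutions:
 v(z) = C1*exp(-2*exp(-z)/3)


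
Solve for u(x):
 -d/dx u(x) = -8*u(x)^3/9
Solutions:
 u(x) = -3*sqrt(2)*sqrt(-1/(C1 + 8*x))/2
 u(x) = 3*sqrt(2)*sqrt(-1/(C1 + 8*x))/2


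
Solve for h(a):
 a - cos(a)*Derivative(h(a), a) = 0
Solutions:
 h(a) = C1 + Integral(a/cos(a), a)


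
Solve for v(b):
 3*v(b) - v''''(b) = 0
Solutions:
 v(b) = C1*exp(-3^(1/4)*b) + C2*exp(3^(1/4)*b) + C3*sin(3^(1/4)*b) + C4*cos(3^(1/4)*b)


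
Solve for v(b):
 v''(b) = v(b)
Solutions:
 v(b) = C1*exp(-b) + C2*exp(b)


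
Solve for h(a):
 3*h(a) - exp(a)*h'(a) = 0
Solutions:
 h(a) = C1*exp(-3*exp(-a))


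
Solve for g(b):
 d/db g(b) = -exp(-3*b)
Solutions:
 g(b) = C1 + exp(-3*b)/3


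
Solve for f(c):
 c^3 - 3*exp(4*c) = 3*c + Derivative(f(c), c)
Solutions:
 f(c) = C1 + c^4/4 - 3*c^2/2 - 3*exp(4*c)/4


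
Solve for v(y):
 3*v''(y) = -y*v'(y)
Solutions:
 v(y) = C1 + C2*erf(sqrt(6)*y/6)


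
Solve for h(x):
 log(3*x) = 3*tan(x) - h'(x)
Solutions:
 h(x) = C1 - x*log(x) - x*log(3) + x - 3*log(cos(x))


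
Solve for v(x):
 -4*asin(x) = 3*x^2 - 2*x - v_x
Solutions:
 v(x) = C1 + x^3 - x^2 + 4*x*asin(x) + 4*sqrt(1 - x^2)


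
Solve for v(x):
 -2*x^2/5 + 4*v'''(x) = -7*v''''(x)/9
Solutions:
 v(x) = C1 + C2*x + C3*x^2 + C4*exp(-36*x/7) + x^5/600 - 7*x^4/4320 + 49*x^3/38880


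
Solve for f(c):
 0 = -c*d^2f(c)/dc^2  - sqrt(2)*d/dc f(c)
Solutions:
 f(c) = C1 + C2*c^(1 - sqrt(2))


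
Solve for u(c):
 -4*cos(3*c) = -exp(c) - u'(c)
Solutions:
 u(c) = C1 - exp(c) + 4*sin(3*c)/3


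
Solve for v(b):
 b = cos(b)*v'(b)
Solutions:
 v(b) = C1 + Integral(b/cos(b), b)


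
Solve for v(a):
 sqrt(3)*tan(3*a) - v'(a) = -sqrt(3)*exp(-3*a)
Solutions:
 v(a) = C1 + sqrt(3)*log(tan(3*a)^2 + 1)/6 - sqrt(3)*exp(-3*a)/3


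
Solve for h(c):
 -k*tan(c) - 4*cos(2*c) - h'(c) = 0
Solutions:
 h(c) = C1 + k*log(cos(c)) - 2*sin(2*c)


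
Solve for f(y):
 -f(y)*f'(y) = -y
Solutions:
 f(y) = -sqrt(C1 + y^2)
 f(y) = sqrt(C1 + y^2)


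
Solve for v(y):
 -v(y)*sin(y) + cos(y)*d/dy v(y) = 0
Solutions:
 v(y) = C1/cos(y)


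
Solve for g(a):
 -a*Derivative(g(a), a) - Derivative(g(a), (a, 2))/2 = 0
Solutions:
 g(a) = C1 + C2*erf(a)


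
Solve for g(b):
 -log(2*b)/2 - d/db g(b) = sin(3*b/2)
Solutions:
 g(b) = C1 - b*log(b)/2 - b*log(2)/2 + b/2 + 2*cos(3*b/2)/3


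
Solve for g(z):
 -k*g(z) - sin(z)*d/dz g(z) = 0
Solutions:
 g(z) = C1*exp(k*(-log(cos(z) - 1) + log(cos(z) + 1))/2)


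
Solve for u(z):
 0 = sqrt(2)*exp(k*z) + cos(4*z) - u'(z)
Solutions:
 u(z) = C1 + sin(4*z)/4 + sqrt(2)*exp(k*z)/k


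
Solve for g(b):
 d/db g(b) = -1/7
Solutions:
 g(b) = C1 - b/7


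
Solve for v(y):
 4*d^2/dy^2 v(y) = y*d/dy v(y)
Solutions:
 v(y) = C1 + C2*erfi(sqrt(2)*y/4)


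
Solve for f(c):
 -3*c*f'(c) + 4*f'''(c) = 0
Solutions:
 f(c) = C1 + Integral(C2*airyai(6^(1/3)*c/2) + C3*airybi(6^(1/3)*c/2), c)


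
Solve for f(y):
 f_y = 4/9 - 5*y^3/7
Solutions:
 f(y) = C1 - 5*y^4/28 + 4*y/9


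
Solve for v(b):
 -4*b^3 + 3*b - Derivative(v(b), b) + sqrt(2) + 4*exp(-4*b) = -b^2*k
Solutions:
 v(b) = C1 - b^4 + b^3*k/3 + 3*b^2/2 + sqrt(2)*b - exp(-4*b)


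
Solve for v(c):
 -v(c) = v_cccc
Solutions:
 v(c) = (C1*sin(sqrt(2)*c/2) + C2*cos(sqrt(2)*c/2))*exp(-sqrt(2)*c/2) + (C3*sin(sqrt(2)*c/2) + C4*cos(sqrt(2)*c/2))*exp(sqrt(2)*c/2)


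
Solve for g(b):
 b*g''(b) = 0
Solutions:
 g(b) = C1 + C2*b


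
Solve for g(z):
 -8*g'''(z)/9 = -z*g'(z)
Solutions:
 g(z) = C1 + Integral(C2*airyai(3^(2/3)*z/2) + C3*airybi(3^(2/3)*z/2), z)


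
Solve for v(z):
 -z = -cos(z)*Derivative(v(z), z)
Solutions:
 v(z) = C1 + Integral(z/cos(z), z)


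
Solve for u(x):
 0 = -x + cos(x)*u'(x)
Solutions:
 u(x) = C1 + Integral(x/cos(x), x)


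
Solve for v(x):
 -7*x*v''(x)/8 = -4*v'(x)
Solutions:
 v(x) = C1 + C2*x^(39/7)


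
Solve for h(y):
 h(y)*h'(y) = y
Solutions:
 h(y) = -sqrt(C1 + y^2)
 h(y) = sqrt(C1 + y^2)


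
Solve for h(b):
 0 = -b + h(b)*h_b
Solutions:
 h(b) = -sqrt(C1 + b^2)
 h(b) = sqrt(C1 + b^2)


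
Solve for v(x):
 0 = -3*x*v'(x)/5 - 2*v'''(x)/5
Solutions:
 v(x) = C1 + Integral(C2*airyai(-2^(2/3)*3^(1/3)*x/2) + C3*airybi(-2^(2/3)*3^(1/3)*x/2), x)


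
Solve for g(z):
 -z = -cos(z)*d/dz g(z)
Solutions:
 g(z) = C1 + Integral(z/cos(z), z)


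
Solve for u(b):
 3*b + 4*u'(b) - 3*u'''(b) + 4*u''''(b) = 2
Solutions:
 u(b) = C1 + C2*exp(b*((8*sqrt(15) + 31)^(-1/3) + 2 + (8*sqrt(15) + 31)^(1/3))/8)*sin(sqrt(3)*b*(-(8*sqrt(15) + 31)^(1/3) + (8*sqrt(15) + 31)^(-1/3))/8) + C3*exp(b*((8*sqrt(15) + 31)^(-1/3) + 2 + (8*sqrt(15) + 31)^(1/3))/8)*cos(sqrt(3)*b*(-(8*sqrt(15) + 31)^(1/3) + (8*sqrt(15) + 31)^(-1/3))/8) + C4*exp(b*(-(8*sqrt(15) + 31)^(1/3) - 1/(8*sqrt(15) + 31)^(1/3) + 1)/4) - 3*b^2/8 + b/2


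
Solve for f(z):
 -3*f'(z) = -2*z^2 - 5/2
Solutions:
 f(z) = C1 + 2*z^3/9 + 5*z/6


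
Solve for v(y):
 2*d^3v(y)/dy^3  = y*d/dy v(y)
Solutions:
 v(y) = C1 + Integral(C2*airyai(2^(2/3)*y/2) + C3*airybi(2^(2/3)*y/2), y)


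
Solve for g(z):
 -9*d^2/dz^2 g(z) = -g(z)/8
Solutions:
 g(z) = C1*exp(-sqrt(2)*z/12) + C2*exp(sqrt(2)*z/12)


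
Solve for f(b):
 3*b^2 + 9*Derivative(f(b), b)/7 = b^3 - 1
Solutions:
 f(b) = C1 + 7*b^4/36 - 7*b^3/9 - 7*b/9


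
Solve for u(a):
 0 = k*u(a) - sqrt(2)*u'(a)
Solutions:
 u(a) = C1*exp(sqrt(2)*a*k/2)


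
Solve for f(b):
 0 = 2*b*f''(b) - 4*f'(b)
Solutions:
 f(b) = C1 + C2*b^3


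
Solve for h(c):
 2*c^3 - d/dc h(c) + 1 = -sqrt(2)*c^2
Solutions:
 h(c) = C1 + c^4/2 + sqrt(2)*c^3/3 + c


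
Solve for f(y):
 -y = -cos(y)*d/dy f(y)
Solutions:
 f(y) = C1 + Integral(y/cos(y), y)


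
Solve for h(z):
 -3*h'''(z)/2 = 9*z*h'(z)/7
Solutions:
 h(z) = C1 + Integral(C2*airyai(-6^(1/3)*7^(2/3)*z/7) + C3*airybi(-6^(1/3)*7^(2/3)*z/7), z)


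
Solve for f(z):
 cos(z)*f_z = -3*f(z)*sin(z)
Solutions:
 f(z) = C1*cos(z)^3


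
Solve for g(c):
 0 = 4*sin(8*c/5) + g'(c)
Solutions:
 g(c) = C1 + 5*cos(8*c/5)/2


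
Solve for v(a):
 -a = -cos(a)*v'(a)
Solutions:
 v(a) = C1 + Integral(a/cos(a), a)


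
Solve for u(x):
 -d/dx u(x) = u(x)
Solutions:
 u(x) = C1*exp(-x)


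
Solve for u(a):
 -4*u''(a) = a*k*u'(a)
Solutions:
 u(a) = Piecewise((-sqrt(2)*sqrt(pi)*C1*erf(sqrt(2)*a*sqrt(k)/4)/sqrt(k) - C2, (k > 0) | (k < 0)), (-C1*a - C2, True))
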